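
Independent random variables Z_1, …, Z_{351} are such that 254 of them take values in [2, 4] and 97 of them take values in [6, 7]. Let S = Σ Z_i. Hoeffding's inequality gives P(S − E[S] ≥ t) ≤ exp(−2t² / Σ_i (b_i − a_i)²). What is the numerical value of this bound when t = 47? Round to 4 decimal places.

Σ(b_i − a_i)² = 254·2² + 97·1² = 1113.
Exponent = 2·47² / 1113 = 3.96945.
Bound = exp(−3.96945) = 0.01888.

0.0189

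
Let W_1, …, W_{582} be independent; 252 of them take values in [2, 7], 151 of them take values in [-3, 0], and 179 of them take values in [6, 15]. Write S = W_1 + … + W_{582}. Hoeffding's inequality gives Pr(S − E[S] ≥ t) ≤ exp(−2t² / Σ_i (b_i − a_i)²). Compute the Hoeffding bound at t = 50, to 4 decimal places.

0.7980

Σ(b_i − a_i)² = 252·5² + 151·3² + 179·9² = 22158.
Exponent = 2·50² / 22158 = 0.22565.
Bound = exp(−0.22565) = 0.79800.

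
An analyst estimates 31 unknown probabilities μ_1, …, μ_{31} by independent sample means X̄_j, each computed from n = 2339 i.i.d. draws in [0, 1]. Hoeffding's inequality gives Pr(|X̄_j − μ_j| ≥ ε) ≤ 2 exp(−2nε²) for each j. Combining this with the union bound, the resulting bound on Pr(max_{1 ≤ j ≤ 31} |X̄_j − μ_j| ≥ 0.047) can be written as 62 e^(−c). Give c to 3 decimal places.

10.334

Union bound over the 31 events: Pr(max_{1 ≤ j ≤ 31} |X̄_j − μ_j| ≥ 0.047) ≤ 31·2·exp(−2nε²) = 62 exp(−2·2339·0.047²).
So c = 2·2339·0.047² = 10.3337.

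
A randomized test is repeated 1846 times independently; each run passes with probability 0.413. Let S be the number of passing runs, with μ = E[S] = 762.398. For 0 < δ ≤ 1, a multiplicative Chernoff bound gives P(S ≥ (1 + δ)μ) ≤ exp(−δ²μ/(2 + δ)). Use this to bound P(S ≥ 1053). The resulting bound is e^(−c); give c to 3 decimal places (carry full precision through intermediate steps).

Write 1053 = (1 + δ)μ, so δ = 1053/762.398 − 1 = 0.3811684…
Then the exponent is δ²μ/(2 + δ) = (1053 − μ)² / (μ·(2 + δ)) = 46.518462.

46.518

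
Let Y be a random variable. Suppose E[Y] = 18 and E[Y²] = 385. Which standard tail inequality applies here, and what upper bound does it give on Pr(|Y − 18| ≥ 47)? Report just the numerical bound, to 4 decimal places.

0.0276

The first two moments determine the variance, so Chebyshev's inequality is the sharpest standard bound available.
Var(Y) = E[Y²] − (E[Y])² = 385 − 324 = 61.
Chebyshev's inequality: Pr(|Y − μ| ≥ t) ≤ Var(Y)/t² = 61/2209 = 0.0276.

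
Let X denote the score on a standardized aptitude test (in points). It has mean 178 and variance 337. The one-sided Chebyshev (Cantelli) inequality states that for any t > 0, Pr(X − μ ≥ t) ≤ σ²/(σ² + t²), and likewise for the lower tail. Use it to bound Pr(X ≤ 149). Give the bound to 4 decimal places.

Here σ² = 337 and t = 29, so σ² + t² = 1178.
Cantelli's bound: 337/1178 = 0.2861.

0.2861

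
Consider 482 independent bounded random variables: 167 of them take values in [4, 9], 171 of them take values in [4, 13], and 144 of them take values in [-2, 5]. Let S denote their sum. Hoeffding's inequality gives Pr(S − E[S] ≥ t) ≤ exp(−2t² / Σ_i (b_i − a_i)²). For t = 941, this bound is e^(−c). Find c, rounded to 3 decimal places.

70.607

Σ(b_i − a_i)² = 167·5² + 171·9² + 144·7² = 25082.
c = 2t² / 25082 = 2·941² / 25082 = 70.6069.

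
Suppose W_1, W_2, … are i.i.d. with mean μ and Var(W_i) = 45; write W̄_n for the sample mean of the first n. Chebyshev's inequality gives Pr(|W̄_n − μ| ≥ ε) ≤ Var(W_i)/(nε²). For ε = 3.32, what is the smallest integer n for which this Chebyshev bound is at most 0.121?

Require 45/(n·3.32²) ≤ 0.121, i.e. n ≥ 45/(0.121·3.32²) = 33.740.
The smallest integer n is 34.

34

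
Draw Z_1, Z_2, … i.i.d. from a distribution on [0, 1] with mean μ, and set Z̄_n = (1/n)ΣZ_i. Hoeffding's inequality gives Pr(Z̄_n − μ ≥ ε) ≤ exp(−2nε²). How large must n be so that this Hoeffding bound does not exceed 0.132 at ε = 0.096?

110

Require exp(−2nε²) ≤ 0.132, i.e. 2nε² ≥ ln(1/0.132) = 2.024953.
So n ≥ 2.024953 / (2·0.096²) = 109.861.
The smallest integer n is 110.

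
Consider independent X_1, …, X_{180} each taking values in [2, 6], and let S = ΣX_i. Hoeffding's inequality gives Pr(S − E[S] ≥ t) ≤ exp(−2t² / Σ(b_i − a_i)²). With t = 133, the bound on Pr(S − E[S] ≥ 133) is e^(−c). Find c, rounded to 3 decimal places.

Σ(b_i − a_i)² = 180·(4)² = 2880.
c = 2t²/2880 = 2·133²/2880 = 12.2840.

12.284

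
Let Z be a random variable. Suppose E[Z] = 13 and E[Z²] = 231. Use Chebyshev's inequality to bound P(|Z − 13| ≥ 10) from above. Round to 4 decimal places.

Var(Z) = E[Z²] − (E[Z])² = 231 − 169 = 62.
Chebyshev's inequality: P(|Z − μ| ≥ t) ≤ Var(Z)/t² = 62/100 = 0.6200.

0.6200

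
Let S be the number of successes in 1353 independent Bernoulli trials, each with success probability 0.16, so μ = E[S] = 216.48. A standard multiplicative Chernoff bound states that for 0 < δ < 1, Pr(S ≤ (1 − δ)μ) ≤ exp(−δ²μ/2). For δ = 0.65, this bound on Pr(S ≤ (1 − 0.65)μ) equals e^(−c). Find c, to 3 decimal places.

c = δ²μ/2 = 0.65²·216.48/2 = 45.7314.

45.731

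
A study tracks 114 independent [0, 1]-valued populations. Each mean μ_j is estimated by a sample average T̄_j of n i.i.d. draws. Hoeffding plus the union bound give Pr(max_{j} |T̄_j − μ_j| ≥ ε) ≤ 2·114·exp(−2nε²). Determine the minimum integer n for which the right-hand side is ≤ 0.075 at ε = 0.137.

Need 2·114·exp(−2nε²) ≤ 0.075, i.e. exp(−2nε²) ≤ 0.075/228.
So 2nε² ≥ ln(228/0.075) = 8.019613.
Hence n ≥ 8.019613/(2·0.137²) = 213.640.
The smallest integer n is 214.

214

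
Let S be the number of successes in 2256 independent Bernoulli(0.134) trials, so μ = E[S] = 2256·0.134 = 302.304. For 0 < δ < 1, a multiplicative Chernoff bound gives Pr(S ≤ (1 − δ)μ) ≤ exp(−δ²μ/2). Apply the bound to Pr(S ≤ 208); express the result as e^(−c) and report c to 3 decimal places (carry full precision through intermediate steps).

14.709

Write 208 = (1 − δ)μ, so δ = 1 − 208/302.304 = 0.3119509…
Then the exponent is δ²μ/2 = (μ − 208)²/(2μ) = 14.709108.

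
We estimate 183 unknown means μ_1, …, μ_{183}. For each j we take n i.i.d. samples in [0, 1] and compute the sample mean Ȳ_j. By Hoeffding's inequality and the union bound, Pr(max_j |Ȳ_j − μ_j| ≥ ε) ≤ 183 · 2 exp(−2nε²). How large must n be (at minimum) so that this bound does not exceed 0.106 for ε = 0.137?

Need 2·183·exp(−2nε²) ≤ 0.106, i.e. exp(−2nε²) ≤ 0.106/366.
So 2nε² ≥ ln(366/0.106) = 8.146950.
Hence n ≥ 8.146950/(2·0.137²) = 217.032.
The smallest integer n is 218.

218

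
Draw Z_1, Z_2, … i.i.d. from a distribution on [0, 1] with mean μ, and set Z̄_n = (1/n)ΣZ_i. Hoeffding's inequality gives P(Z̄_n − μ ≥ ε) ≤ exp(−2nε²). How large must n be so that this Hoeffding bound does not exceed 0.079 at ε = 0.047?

575

Require exp(−2nε²) ≤ 0.079, i.e. 2nε² ≥ ln(1/0.079) = 2.538307.
So n ≥ 2.538307 / (2·0.047²) = 574.538.
The smallest integer n is 575.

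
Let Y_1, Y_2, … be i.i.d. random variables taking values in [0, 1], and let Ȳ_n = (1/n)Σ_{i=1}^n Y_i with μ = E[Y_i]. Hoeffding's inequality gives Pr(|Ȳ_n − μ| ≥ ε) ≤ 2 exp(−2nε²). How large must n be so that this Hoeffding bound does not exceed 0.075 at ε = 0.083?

Require 2·exp(−2nε²) ≤ 0.075, i.e. 2nε² ≥ ln(2/0.075) = 3.283414.
So n ≥ 3.283414 / (2·0.083²) = 238.308.
The smallest integer n is 239.

239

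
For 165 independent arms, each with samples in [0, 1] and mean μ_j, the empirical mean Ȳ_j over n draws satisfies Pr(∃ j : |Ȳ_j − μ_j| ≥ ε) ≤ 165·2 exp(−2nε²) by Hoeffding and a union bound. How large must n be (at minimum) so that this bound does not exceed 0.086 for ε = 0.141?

Need 2·165·exp(−2nε²) ≤ 0.086, i.e. exp(−2nε²) ≤ 0.086/330.
So 2nε² ≥ ln(330/0.086) = 8.252501.
Hence n ≥ 8.252501/(2·0.141²) = 207.547.
The smallest integer n is 208.

208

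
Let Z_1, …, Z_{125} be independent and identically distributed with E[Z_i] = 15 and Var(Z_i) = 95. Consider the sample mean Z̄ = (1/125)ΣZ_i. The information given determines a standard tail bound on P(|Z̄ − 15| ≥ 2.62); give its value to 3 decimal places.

0.111

With mean and variance of each term known, Chebyshev's inequality bounds the deviation of the sum (or sample mean).
Var(Z̄) = Var(Z_i)/n = 95/125 = 0.76.
Chebyshev: P(|Z̄ − 15| ≥ 2.62) ≤ Var(Z̄)/(2.62)² = 95/(125·2.62²) = 0.1107.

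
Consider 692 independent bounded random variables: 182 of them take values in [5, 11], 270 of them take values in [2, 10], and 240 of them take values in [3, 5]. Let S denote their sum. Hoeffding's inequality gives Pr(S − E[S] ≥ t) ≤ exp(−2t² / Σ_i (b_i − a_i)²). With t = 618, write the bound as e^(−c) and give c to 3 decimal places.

30.810

Σ(b_i − a_i)² = 182·6² + 270·8² + 240·2² = 24792.
c = 2t² / 24792 = 2·618² / 24792 = 30.8103.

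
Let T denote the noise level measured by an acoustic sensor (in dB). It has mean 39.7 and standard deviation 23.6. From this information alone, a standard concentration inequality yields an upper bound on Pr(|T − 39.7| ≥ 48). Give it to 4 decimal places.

0.2417

Mean and variance are known, so Chebyshev's inequality applies.
Chebyshev: Pr(|T − μ| ≥ t) ≤ Var(T)/t².
Var(T) = σ² = 23.6² = 556.96.
Bound = 556.96 / 2304 = 0.2417.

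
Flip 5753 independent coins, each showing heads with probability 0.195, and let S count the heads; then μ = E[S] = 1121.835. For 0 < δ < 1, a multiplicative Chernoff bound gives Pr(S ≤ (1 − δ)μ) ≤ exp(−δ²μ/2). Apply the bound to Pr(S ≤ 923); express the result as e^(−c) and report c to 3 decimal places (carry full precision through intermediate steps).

17.621

Write 923 = (1 − δ)μ, so δ = 1 − 923/1121.835 = 0.1772409…
Then the exponent is δ²μ/2 = (μ − 923)²/(2μ) = 17.620843.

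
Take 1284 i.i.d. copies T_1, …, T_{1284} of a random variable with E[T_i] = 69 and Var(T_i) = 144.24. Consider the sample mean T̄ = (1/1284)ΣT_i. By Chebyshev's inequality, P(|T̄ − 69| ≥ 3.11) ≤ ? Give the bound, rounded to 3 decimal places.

0.012

Var(T̄) = Var(T_i)/n = 144.24/1284 = 0.11234.
Chebyshev: P(|T̄ − 69| ≥ 3.11) ≤ Var(T̄)/(3.11)² = 144.24/(1284·3.11²) = 0.0116.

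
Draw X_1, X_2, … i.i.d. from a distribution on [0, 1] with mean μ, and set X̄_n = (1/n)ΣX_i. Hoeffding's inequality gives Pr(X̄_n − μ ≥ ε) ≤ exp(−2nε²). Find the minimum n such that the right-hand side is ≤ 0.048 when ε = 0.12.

106

Require exp(−2nε²) ≤ 0.048, i.e. 2nε² ≥ ln(1/0.048) = 3.036554.
So n ≥ 3.036554 / (2·0.12²) = 105.436.
The smallest integer n is 106.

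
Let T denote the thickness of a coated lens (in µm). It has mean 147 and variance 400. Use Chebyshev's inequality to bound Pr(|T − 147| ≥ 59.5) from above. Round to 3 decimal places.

Chebyshev: Pr(|T − μ| ≥ t) ≤ Var(T)/t².
Bound = 400 / 3540.25 = 0.1130.

0.113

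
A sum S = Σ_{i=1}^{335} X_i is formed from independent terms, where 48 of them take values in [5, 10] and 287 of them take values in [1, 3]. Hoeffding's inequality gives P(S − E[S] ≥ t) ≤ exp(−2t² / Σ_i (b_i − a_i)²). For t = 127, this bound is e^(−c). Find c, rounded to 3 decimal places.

Σ(b_i − a_i)² = 48·5² + 287·2² = 2348.
c = 2t² / 2348 = 2·127² / 2348 = 13.7385.

13.739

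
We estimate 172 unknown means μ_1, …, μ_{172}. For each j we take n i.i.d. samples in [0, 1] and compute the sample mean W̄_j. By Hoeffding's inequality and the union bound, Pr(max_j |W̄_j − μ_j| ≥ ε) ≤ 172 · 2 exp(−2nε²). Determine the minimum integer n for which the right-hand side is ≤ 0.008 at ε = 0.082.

Need 2·172·exp(−2nε²) ≤ 0.008, i.e. exp(−2nε²) ≤ 0.008/344.
So 2nε² ≥ ln(344/0.008) = 10.668955.
Hence n ≥ 10.668955/(2·0.082²) = 793.349.
The smallest integer n is 794.

794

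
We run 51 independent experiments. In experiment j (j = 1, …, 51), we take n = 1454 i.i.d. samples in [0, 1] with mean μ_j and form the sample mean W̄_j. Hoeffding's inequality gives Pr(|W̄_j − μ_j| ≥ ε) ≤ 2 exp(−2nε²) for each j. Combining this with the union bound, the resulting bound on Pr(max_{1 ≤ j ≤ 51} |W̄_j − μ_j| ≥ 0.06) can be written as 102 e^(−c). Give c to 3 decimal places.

10.469

Union bound over the 51 events: Pr(max_{1 ≤ j ≤ 51} |W̄_j − μ_j| ≥ 0.06) ≤ 51·2·exp(−2nε²) = 102 exp(−2·1454·0.06²).
So c = 2·1454·0.06² = 10.4688.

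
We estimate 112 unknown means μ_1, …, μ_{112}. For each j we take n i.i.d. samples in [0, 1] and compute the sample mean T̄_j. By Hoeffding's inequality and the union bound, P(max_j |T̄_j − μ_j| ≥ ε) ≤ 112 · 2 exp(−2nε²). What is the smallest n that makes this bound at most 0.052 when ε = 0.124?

Need 2·112·exp(−2nε²) ≤ 0.052, i.e. exp(−2nε²) ≤ 0.052/224.
So 2nε² ≥ ln(224/0.052) = 8.368158.
Hence n ≥ 8.368158/(2·0.124²) = 272.118.
The smallest integer n is 273.

273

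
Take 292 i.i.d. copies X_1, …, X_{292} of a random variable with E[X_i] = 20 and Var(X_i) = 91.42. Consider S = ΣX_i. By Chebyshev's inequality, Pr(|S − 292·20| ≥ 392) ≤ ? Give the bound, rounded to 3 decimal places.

Var(S) = n·Var(X_i) = 292·91.42 = 26694.64.
Chebyshev: Pr(|S − 292·20| ≥ 392) ≤ Var(S)/392² = 26694.64/153664 = 0.1737.

0.174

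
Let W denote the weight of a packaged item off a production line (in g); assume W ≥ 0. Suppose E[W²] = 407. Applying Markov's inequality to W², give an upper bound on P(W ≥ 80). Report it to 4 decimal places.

0.0636

Since W ≥ 0, the event {W ≥ 80} is the same as {W² ≥ 6400}.
Markov's inequality applied to W² gives P(W² ≥ 6400) ≤ E[W²]/6400 = 407/6400 = 0.0636.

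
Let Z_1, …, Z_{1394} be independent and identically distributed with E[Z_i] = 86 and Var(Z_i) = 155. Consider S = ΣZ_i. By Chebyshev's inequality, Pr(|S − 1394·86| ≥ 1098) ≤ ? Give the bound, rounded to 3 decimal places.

Var(S) = n·Var(Z_i) = 1394·155 = 216070.
Chebyshev: Pr(|S − 1394·86| ≥ 1098) ≤ Var(S)/1098² = 216070/1205604 = 0.1792.

0.179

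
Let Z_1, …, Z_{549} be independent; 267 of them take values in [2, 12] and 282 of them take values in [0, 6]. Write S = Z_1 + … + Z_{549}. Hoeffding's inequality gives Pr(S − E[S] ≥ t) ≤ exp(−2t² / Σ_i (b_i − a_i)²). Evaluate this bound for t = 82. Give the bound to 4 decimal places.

Σ(b_i − a_i)² = 267·10² + 282·6² = 36852.
Exponent = 2·82² / 36852 = 0.36492.
Bound = exp(−0.36492) = 0.69425.

0.6943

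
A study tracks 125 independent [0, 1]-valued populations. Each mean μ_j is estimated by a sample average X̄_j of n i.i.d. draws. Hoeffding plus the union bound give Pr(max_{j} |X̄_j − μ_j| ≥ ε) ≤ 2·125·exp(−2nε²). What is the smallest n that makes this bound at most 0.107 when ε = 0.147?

Need 2·125·exp(−2nε²) ≤ 0.107, i.e. exp(−2nε²) ≤ 0.107/250.
So 2nε² ≥ ln(250/0.107) = 7.756387.
Hence n ≥ 7.756387/(2·0.147²) = 179.471.
The smallest integer n is 180.

180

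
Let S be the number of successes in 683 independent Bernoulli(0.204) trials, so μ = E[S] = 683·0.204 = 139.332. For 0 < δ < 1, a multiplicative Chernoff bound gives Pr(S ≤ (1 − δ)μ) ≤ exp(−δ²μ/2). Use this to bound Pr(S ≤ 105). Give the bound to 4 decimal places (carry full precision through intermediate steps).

Write 105 = (1 − δ)μ, so δ = 1 − 105/139.332 = 0.2464043…
Then the exponent is δ²μ/2 = (μ − 105)²/(2μ) = 4.229776.
Bound = exp(−4.229776) = 0.01456.

0.0146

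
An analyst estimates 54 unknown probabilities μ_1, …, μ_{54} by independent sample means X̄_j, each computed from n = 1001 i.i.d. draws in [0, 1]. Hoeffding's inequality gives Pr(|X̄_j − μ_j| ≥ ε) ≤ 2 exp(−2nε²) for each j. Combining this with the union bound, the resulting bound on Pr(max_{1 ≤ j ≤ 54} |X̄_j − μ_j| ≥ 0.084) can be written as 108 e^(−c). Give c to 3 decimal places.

14.126

Union bound over the 54 events: Pr(max_{1 ≤ j ≤ 54} |X̄_j − μ_j| ≥ 0.084) ≤ 54·2·exp(−2nε²) = 108 exp(−2·1001·0.084²).
So c = 2·1001·0.084² = 14.1261.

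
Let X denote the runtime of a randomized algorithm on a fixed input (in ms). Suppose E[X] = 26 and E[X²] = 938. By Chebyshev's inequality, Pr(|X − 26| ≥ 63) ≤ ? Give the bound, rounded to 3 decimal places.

Var(X) = E[X²] − (E[X])² = 938 − 676 = 262.
Chebyshev's inequality: Pr(|X − μ| ≥ t) ≤ Var(X)/t² = 262/3969 = 0.0660.

0.066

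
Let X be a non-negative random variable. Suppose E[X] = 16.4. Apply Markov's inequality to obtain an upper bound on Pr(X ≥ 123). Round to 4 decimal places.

0.1333

Markov's inequality: for a non-negative random variable, Pr(X ≥ a) ≤ E[X]/a.
Here E[X] = 16.4 and a = 123, so the bound is 16.4/123 = 0.1333.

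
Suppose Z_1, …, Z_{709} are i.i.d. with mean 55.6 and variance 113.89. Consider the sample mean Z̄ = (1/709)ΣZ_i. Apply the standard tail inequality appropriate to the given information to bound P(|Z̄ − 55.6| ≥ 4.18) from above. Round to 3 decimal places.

With mean and variance of each term known, Chebyshev's inequality bounds the deviation of the sum (or sample mean).
Var(Z̄) = Var(Z_i)/n = 113.89/709 = 0.16063.
Chebyshev: P(|Z̄ − 55.6| ≥ 4.18) ≤ Var(Z̄)/(4.18)² = 113.89/(709·4.18²) = 0.0092.

0.009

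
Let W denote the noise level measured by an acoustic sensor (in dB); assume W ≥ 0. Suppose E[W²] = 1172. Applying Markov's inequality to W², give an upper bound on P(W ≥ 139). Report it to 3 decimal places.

Since W ≥ 0, the event {W ≥ 139} is the same as {W² ≥ 19321}.
Markov's inequality applied to W² gives P(W² ≥ 19321) ≤ E[W²]/19321 = 1172/19321 = 0.0607.

0.061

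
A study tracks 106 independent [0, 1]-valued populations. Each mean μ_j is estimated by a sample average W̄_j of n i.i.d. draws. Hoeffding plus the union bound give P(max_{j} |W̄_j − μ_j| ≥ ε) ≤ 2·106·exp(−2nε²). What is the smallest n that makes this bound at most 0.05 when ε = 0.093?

483

Need 2·106·exp(−2nε²) ≤ 0.05, i.e. exp(−2nε²) ≤ 0.05/212.
So 2nε² ≥ ln(212/0.05) = 8.352319.
Hence n ≥ 8.352319/(2·0.093²) = 482.849.
The smallest integer n is 483.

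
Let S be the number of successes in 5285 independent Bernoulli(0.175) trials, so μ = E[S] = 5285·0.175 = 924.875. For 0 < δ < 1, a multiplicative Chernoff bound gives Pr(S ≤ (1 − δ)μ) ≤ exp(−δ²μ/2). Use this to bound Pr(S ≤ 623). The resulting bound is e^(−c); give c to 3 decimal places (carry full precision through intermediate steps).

Write 623 = (1 − δ)μ, so δ = 1 − 623/924.875 = 0.3263955…
Then the exponent is δ²μ/2 = (μ − 623)²/(2μ) = 49.265315.

49.265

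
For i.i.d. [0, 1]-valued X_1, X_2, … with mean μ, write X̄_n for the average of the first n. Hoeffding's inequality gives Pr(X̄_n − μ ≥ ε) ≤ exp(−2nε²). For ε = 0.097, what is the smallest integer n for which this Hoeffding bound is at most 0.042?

169

Require exp(−2nε²) ≤ 0.042, i.e. 2nε² ≥ ln(1/0.042) = 3.170086.
So n ≥ 3.170086 / (2·0.097²) = 168.460.
The smallest integer n is 169.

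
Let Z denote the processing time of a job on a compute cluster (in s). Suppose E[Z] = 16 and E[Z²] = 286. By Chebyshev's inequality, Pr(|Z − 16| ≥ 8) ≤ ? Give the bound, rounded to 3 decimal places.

Var(Z) = E[Z²] − (E[Z])² = 286 − 256 = 30.
Chebyshev's inequality: Pr(|Z − μ| ≥ t) ≤ Var(Z)/t² = 30/64 = 0.4688.

0.469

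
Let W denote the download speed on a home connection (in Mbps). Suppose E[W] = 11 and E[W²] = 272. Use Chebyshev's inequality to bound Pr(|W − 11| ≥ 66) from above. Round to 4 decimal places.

Var(W) = E[W²] − (E[W])² = 272 − 121 = 151.
Chebyshev's inequality: Pr(|W − μ| ≥ t) ≤ Var(W)/t² = 151/4356 = 0.0347.

0.0347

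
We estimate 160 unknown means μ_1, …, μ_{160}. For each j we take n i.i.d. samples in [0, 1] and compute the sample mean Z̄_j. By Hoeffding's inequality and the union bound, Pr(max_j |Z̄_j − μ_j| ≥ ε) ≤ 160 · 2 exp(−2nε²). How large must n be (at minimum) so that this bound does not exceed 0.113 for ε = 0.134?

Need 2·160·exp(−2nε²) ≤ 0.113, i.e. exp(−2nε²) ≤ 0.113/320.
So 2nε² ≥ ln(320/0.113) = 7.948688.
Hence n ≥ 7.948688/(2·0.134²) = 221.338.
The smallest integer n is 222.

222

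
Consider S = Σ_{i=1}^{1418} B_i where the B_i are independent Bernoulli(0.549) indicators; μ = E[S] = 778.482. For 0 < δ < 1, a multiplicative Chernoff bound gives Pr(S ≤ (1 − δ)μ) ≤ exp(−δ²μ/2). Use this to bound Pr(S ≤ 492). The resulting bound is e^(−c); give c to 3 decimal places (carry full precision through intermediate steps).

52.713

Write 492 = (1 − δ)μ, so δ = 1 − 492/778.482 = 0.3680008…
Then the exponent is δ²μ/2 = (μ − 492)²/(2μ) = 52.712803.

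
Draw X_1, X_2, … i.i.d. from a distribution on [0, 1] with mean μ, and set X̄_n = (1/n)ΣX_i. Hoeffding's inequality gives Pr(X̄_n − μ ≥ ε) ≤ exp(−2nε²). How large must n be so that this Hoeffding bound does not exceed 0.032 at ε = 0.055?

Require exp(−2nε²) ≤ 0.032, i.e. 2nε² ≥ ln(1/0.032) = 3.442019.
So n ≥ 3.442019 / (2·0.055²) = 568.929.
The smallest integer n is 569.

569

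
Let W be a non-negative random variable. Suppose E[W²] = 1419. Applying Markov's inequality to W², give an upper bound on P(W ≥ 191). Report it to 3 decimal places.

0.039

Since W ≥ 0, the event {W ≥ 191} is the same as {W² ≥ 36481}.
Markov's inequality applied to W² gives P(W² ≥ 36481) ≤ E[W²]/36481 = 1419/36481 = 0.0389.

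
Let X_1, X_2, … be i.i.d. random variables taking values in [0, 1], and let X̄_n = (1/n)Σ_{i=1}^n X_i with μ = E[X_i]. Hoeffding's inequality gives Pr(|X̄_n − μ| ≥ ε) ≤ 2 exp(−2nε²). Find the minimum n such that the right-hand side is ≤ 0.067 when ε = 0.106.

Require 2·exp(−2nε²) ≤ 0.067, i.e. 2nε² ≥ ln(2/0.067) = 3.396210.
So n ≥ 3.396210 / (2·0.106²) = 151.131.
The smallest integer n is 152.

152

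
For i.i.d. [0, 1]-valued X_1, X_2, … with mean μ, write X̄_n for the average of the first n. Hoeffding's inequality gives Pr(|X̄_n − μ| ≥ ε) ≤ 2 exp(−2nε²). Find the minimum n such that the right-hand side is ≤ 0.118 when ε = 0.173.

Require 2·exp(−2nε²) ≤ 0.118, i.e. 2nε² ≥ ln(2/0.118) = 2.830218.
So n ≥ 2.830218 / (2·0.173²) = 47.282.
The smallest integer n is 48.

48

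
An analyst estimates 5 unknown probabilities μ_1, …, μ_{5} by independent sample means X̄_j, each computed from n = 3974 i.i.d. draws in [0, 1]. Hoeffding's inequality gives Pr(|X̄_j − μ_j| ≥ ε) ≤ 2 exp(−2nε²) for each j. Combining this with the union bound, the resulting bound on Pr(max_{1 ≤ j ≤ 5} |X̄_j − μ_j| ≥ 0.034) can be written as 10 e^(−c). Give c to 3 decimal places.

9.188

Union bound over the 5 events: Pr(max_{1 ≤ j ≤ 5} |X̄_j − μ_j| ≥ 0.034) ≤ 5·2·exp(−2nε²) = 10 exp(−2·3974·0.034²).
So c = 2·3974·0.034² = 9.1879.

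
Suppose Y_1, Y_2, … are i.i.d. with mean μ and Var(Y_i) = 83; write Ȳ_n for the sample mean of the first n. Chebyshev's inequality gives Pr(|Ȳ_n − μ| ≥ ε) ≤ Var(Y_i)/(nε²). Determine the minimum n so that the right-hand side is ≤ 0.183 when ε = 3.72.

Require 83/(n·3.72²) ≤ 0.183, i.e. n ≥ 83/(0.183·3.72²) = 32.775.
The smallest integer n is 33.

33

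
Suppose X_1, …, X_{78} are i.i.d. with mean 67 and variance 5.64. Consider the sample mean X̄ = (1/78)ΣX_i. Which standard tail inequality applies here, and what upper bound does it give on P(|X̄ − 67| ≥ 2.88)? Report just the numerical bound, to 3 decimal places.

0.009

With mean and variance of each term known, Chebyshev's inequality bounds the deviation of the sum (or sample mean).
Var(X̄) = Var(X_i)/n = 5.64/78 = 0.072308.
Chebyshev: P(|X̄ − 67| ≥ 2.88) ≤ Var(X̄)/(2.88)² = 5.64/(78·2.88²) = 0.0087.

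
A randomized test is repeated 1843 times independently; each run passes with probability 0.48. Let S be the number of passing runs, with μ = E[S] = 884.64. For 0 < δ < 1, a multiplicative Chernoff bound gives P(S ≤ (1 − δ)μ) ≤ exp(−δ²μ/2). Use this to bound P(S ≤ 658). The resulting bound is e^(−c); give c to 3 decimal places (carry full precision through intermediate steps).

Write 658 = (1 − δ)μ, so δ = 1 − 658/884.64 = 0.2561946…
Then the exponent is δ²μ/2 = (μ − 658)²/(2μ) = 29.031973.

29.032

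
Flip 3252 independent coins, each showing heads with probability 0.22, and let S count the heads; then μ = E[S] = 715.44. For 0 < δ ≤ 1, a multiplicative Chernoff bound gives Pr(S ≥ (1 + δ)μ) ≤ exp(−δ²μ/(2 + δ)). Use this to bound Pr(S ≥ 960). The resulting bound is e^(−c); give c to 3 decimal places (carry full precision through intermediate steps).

35.698

Write 960 = (1 + δ)μ, so δ = 960/715.44 − 1 = 0.3418316…
Then the exponent is δ²μ/(2 + δ) = (960 − μ)² / (μ·(2 + δ)) = 35.697843.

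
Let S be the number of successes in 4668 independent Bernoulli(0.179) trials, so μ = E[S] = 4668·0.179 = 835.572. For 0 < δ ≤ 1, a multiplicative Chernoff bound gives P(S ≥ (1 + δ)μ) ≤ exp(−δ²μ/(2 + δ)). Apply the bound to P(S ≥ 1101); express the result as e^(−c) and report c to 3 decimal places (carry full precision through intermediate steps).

36.380

Write 1101 = (1 + δ)μ, so δ = 1101/835.572 − 1 = 0.3176602…
Then the exponent is δ²μ/(2 + δ) = (1101 − μ)² / (μ·(2 + δ)) = 36.379759.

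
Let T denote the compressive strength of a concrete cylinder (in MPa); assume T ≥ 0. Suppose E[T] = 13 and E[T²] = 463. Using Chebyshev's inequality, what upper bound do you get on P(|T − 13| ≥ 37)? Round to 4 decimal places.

Var(T) = E[T²] − (E[T])² = 463 − 169 = 294.
Chebyshev's inequality: P(|T − μ| ≥ t) ≤ Var(T)/t² = 294/1369 = 0.2148.

0.2148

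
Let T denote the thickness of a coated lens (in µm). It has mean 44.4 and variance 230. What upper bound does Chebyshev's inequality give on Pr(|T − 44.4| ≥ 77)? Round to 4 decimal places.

Chebyshev: Pr(|T − μ| ≥ t) ≤ Var(T)/t².
Bound = 230 / 5929 = 0.0388.

0.0388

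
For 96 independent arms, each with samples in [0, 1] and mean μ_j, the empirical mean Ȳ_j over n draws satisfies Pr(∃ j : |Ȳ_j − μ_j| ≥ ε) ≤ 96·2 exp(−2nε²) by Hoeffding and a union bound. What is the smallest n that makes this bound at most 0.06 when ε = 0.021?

9151

Need 2·96·exp(−2nε²) ≤ 0.06, i.e. exp(−2nε²) ≤ 0.06/192.
So 2nε² ≥ ln(192/0.06) = 8.070906.
Hence n ≥ 8.070906/(2·0.021²) = 9150.687.
The smallest integer n is 9151.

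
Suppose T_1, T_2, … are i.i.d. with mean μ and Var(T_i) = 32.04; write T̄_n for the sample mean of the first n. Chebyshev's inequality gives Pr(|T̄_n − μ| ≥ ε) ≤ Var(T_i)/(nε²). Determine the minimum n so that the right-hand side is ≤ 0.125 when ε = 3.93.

17

Require 32.04/(n·3.93²) ≤ 0.125, i.e. n ≥ 32.04/(0.125·3.93²) = 16.596.
The smallest integer n is 17.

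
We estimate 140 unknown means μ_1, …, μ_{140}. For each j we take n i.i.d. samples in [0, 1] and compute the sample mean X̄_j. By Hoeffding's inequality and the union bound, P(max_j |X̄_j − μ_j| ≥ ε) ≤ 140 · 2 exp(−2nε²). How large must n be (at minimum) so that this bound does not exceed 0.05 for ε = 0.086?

584

Need 2·140·exp(−2nε²) ≤ 0.05, i.e. exp(−2nε²) ≤ 0.05/280.
So 2nε² ≥ ln(280/0.05) = 8.630522.
Hence n ≥ 8.630522/(2·0.086²) = 583.459.
The smallest integer n is 584.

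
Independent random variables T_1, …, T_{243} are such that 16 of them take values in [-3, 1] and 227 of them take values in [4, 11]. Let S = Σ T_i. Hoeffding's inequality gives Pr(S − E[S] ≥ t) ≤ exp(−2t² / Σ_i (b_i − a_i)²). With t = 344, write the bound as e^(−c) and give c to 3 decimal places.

Σ(b_i − a_i)² = 16·4² + 227·7² = 11379.
c = 2t² / 11379 = 2·344² / 11379 = 20.7990.

20.799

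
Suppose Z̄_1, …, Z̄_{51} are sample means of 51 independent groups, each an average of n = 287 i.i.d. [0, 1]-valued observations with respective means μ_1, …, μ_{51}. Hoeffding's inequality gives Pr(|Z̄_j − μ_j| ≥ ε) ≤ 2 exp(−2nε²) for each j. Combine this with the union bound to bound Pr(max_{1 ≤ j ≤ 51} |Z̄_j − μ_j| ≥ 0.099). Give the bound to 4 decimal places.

0.3676

Per-experiment Hoeffding bound: 2·exp(−2·287·0.099²) = 2·exp(−5.62577) = 0.0072075.
Union bound over 51 events: 51·0.0072075 = 0.36758.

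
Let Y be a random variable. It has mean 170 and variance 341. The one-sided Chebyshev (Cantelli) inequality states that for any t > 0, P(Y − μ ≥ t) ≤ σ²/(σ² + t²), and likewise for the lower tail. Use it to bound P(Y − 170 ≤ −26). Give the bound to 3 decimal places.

0.335

Here σ² = 341 and t = 26, so σ² + t² = 1017.
Cantelli's bound: 341/1017 = 0.3353.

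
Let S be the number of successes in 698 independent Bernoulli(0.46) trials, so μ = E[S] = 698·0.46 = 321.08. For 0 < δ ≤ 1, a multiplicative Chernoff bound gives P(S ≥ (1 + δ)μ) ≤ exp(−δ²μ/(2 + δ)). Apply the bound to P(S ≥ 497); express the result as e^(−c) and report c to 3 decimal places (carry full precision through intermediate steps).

Write 497 = (1 + δ)μ, so δ = 497/321.08 − 1 = 0.5479008…
Then the exponent is δ²μ/(2 + δ) = (497 − μ)² / (μ·(2 + δ)) = 37.829853.

37.830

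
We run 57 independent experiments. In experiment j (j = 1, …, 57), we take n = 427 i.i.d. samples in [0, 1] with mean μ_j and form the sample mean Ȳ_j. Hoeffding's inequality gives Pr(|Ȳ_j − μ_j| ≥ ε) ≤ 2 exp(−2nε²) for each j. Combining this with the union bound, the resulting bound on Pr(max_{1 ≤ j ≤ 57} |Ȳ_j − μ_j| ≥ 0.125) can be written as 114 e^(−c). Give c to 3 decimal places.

13.344

Union bound over the 57 events: Pr(max_{1 ≤ j ≤ 57} |Ȳ_j − μ_j| ≥ 0.125) ≤ 57·2·exp(−2nε²) = 114 exp(−2·427·0.125²).
So c = 2·427·0.125² = 13.3438.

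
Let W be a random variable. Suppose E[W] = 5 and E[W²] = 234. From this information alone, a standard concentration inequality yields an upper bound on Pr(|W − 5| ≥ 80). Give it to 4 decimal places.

0.0327

The first two moments determine the variance, so Chebyshev's inequality is the sharpest standard bound available.
Var(W) = E[W²] − (E[W])² = 234 − 25 = 209.
Chebyshev's inequality: Pr(|W − μ| ≥ t) ≤ Var(W)/t² = 209/6400 = 0.0327.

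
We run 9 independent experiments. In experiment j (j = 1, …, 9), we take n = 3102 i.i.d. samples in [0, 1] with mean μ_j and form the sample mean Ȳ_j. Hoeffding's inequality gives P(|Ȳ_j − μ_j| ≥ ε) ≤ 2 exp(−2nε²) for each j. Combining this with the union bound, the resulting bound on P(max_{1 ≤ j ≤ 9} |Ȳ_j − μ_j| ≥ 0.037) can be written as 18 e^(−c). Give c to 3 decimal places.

Union bound over the 9 events: P(max_{1 ≤ j ≤ 9} |Ȳ_j − μ_j| ≥ 0.037) ≤ 9·2·exp(−2nε²) = 18 exp(−2·3102·0.037²).
So c = 2·3102·0.037² = 8.4933.

8.493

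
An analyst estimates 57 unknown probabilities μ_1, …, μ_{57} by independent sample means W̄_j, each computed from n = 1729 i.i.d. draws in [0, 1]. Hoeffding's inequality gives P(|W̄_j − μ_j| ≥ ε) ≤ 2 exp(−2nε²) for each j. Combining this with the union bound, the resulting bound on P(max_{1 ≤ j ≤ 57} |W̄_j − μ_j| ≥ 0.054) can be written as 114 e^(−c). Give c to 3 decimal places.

10.084

Union bound over the 57 events: P(max_{1 ≤ j ≤ 57} |W̄_j − μ_j| ≥ 0.054) ≤ 57·2·exp(−2nε²) = 114 exp(−2·1729·0.054²).
So c = 2·1729·0.054² = 10.0835.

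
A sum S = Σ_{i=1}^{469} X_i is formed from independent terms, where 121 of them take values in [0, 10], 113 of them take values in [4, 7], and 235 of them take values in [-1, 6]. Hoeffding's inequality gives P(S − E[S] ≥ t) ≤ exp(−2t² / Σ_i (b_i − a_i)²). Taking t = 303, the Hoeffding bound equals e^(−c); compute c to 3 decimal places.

7.454

Σ(b_i − a_i)² = 121·10² + 113·3² + 235·7² = 24632.
c = 2t² / 24632 = 2·303² / 24632 = 7.4544.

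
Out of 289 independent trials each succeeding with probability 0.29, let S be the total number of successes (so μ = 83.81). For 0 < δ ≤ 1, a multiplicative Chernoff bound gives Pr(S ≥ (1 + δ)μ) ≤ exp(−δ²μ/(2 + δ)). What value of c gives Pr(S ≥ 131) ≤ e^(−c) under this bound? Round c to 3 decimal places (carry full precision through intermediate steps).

Write 131 = (1 + δ)μ, so δ = 131/83.81 − 1 = 0.5630593…
Then the exponent is δ²μ/(2 + δ) = (131 − μ)² / (μ·(2 + δ)) = 10.366818.

10.367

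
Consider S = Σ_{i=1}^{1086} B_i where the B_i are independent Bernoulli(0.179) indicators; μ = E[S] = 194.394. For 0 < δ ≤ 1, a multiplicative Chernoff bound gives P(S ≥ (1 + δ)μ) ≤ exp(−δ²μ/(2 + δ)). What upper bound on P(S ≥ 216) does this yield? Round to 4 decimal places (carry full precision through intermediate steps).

Write 216 = (1 + δ)μ, so δ = 216/194.394 − 1 = 0.1111454…
Then the exponent is δ²μ/(2 + δ) = (216 − μ)² / (μ·(2 + δ)) = 1.137490.
Bound = exp(−1.137490) = 0.32062.

0.3206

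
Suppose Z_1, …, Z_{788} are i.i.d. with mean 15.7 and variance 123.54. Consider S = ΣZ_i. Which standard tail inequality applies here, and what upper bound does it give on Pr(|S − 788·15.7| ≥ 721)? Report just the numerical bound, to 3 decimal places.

0.187

With mean and variance of each term known, Chebyshev's inequality bounds the deviation of the sum (or sample mean).
Var(S) = n·Var(Z_i) = 788·123.54 = 97349.52.
Chebyshev: Pr(|S − 788·15.7| ≥ 721) ≤ Var(S)/721² = 97349.52/519841 = 0.1873.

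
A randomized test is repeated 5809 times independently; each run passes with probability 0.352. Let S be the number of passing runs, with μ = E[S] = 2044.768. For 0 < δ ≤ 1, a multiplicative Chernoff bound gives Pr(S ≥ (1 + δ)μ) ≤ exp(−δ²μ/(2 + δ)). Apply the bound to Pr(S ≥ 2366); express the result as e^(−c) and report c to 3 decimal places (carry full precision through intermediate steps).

Write 2366 = (1 + δ)μ, so δ = 2366/2044.768 − 1 = 0.1570995…
Then the exponent is δ²μ/(2 + δ) = (2366 − μ)² / (μ·(2 + δ)) = 23.395018.

23.395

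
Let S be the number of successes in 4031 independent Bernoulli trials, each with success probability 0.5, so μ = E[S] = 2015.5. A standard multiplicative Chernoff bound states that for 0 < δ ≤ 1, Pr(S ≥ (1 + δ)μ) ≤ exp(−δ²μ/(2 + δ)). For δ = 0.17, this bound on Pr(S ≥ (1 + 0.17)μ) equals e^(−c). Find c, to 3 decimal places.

c = δ²μ/(2 + δ) = 0.17²·2015.5/(2 + 0.17) = 26.8424.

26.842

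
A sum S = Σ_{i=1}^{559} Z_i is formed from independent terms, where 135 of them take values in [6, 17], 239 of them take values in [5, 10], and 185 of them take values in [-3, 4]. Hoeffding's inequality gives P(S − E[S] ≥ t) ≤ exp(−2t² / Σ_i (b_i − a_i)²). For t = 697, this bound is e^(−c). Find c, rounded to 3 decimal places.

Σ(b_i − a_i)² = 135·11² + 239·5² + 185·7² = 31375.
c = 2t² / 31375 = 2·697² / 31375 = 30.9679.

30.968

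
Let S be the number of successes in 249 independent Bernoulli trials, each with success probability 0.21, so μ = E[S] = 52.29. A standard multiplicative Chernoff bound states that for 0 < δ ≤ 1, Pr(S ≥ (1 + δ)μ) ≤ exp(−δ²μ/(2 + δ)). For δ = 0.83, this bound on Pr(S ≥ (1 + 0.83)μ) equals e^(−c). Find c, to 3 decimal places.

12.729

c = δ²μ/(2 + δ) = 0.83²·52.29/(2 + 0.83) = 12.7288.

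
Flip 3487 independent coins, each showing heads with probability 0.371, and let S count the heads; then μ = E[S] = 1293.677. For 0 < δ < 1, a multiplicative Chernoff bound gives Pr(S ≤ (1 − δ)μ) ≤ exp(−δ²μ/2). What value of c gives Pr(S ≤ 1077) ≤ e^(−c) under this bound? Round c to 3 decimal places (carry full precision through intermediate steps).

Write 1077 = (1 − δ)μ, so δ = 1 − 1077/1293.677 = 0.1674893…
Then the exponent is δ²μ/2 = (μ − 1077)²/(2μ) = 18.145535.

18.146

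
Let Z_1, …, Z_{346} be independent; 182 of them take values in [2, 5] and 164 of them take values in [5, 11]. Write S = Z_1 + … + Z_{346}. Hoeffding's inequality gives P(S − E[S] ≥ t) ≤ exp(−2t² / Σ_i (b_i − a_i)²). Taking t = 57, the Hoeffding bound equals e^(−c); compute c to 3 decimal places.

0.862

Σ(b_i − a_i)² = 182·3² + 164·6² = 7542.
c = 2t² / 7542 = 2·57² / 7542 = 0.8616.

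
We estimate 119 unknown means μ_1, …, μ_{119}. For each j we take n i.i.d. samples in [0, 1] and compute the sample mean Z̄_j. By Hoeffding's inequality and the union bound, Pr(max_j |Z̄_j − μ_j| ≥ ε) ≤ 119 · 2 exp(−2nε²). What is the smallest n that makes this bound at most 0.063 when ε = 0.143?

Need 2·119·exp(−2nε²) ≤ 0.063, i.e. exp(−2nε²) ≤ 0.063/238.
So 2nε² ≥ ln(238/0.063) = 8.236891.
Hence n ≥ 8.236891/(2·0.143²) = 201.401.
The smallest integer n is 202.

202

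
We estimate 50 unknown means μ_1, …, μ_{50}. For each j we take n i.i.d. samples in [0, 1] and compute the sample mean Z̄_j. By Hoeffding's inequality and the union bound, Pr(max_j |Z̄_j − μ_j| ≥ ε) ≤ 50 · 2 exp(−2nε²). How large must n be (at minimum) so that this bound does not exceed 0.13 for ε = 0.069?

Need 2·50·exp(−2nε²) ≤ 0.13, i.e. exp(−2nε²) ≤ 0.13/100.
So 2nε² ≥ ln(100/0.13) = 6.645391.
Hence n ≥ 6.645391/(2·0.069²) = 697.899.
The smallest integer n is 698.

698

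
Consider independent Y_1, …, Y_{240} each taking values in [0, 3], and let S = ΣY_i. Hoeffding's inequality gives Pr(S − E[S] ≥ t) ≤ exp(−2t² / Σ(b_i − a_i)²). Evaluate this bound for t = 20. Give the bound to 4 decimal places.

Σ(b_i − a_i)² = 240·(3)² = 2160.
Exponent = 2·20²/2160 = 0.3704.
Bound = exp(−0.3704) = 0.69048.

0.6905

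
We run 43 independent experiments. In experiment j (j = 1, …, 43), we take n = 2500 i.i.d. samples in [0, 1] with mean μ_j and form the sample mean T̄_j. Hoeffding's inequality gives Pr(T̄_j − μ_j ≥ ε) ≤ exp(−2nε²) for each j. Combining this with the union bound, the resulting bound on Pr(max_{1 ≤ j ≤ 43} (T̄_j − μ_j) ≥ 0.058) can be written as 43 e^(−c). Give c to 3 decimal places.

16.820

Union bound over the 43 events: Pr(max_{1 ≤ j ≤ 43} (T̄_j − μ_j) ≥ 0.058) ≤ 43·exp(−2nε²) = 43 exp(−2·2500·0.058²).
So c = 2·2500·0.058² = 16.8200.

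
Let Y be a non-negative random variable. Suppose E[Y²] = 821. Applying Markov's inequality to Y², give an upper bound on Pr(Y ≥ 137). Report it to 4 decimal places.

Since Y ≥ 0, the event {Y ≥ 137} is the same as {Y² ≥ 18769}.
Markov's inequality applied to Y² gives Pr(Y² ≥ 18769) ≤ E[Y²]/18769 = 821/18769 = 0.0437.

0.0437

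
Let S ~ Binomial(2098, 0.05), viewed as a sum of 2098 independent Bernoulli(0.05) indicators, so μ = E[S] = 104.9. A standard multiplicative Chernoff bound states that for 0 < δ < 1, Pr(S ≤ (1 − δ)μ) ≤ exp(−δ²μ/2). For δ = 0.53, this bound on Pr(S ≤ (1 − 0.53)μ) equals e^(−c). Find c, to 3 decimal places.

14.733

c = δ²μ/2 = 0.53²·104.9/2 = 14.7332.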